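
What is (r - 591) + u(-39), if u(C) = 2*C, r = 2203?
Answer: 1534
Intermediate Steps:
(r - 591) + u(-39) = (2203 - 591) + 2*(-39) = 1612 - 78 = 1534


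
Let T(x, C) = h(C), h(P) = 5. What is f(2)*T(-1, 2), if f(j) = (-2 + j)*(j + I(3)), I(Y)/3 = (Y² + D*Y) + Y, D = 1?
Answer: 0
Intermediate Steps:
T(x, C) = 5
I(Y) = 3*Y² + 6*Y (I(Y) = 3*((Y² + 1*Y) + Y) = 3*((Y² + Y) + Y) = 3*((Y + Y²) + Y) = 3*(Y² + 2*Y) = 3*Y² + 6*Y)
f(j) = (-2 + j)*(45 + j) (f(j) = (-2 + j)*(j + 3*3*(2 + 3)) = (-2 + j)*(j + 3*3*5) = (-2 + j)*(j + 45) = (-2 + j)*(45 + j))
f(2)*T(-1, 2) = (-90 + 2² + 43*2)*5 = (-90 + 4 + 86)*5 = 0*5 = 0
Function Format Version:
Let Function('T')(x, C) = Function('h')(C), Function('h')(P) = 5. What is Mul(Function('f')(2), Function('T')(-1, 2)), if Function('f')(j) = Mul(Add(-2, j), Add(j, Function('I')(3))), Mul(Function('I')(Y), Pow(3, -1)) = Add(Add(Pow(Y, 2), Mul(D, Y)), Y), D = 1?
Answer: 0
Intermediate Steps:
Function('T')(x, C) = 5
Function('I')(Y) = Add(Mul(3, Pow(Y, 2)), Mul(6, Y)) (Function('I')(Y) = Mul(3, Add(Add(Pow(Y, 2), Mul(1, Y)), Y)) = Mul(3, Add(Add(Pow(Y, 2), Y), Y)) = Mul(3, Add(Add(Y, Pow(Y, 2)), Y)) = Mul(3, Add(Pow(Y, 2), Mul(2, Y))) = Add(Mul(3, Pow(Y, 2)), Mul(6, Y)))
Function('f')(j) = Mul(Add(-2, j), Add(45, j)) (Function('f')(j) = Mul(Add(-2, j), Add(j, Mul(3, 3, Add(2, 3)))) = Mul(Add(-2, j), Add(j, Mul(3, 3, 5))) = Mul(Add(-2, j), Add(j, 45)) = Mul(Add(-2, j), Add(45, j)))
Mul(Function('f')(2), Function('T')(-1, 2)) = Mul(Add(-90, Pow(2, 2), Mul(43, 2)), 5) = Mul(Add(-90, 4, 86), 5) = Mul(0, 5) = 0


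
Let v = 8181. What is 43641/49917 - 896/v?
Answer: 104100463/136123659 ≈ 0.76475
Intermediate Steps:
43641/49917 - 896/v = 43641/49917 - 896/8181 = 43641*(1/49917) - 896*1/8181 = 14547/16639 - 896/8181 = 104100463/136123659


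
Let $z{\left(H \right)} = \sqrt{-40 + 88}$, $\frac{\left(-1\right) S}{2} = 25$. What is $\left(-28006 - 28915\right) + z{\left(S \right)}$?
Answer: $-56921 + 4 \sqrt{3} \approx -56914.0$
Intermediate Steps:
$S = -50$ ($S = \left(-2\right) 25 = -50$)
$z{\left(H \right)} = 4 \sqrt{3}$ ($z{\left(H \right)} = \sqrt{48} = 4 \sqrt{3}$)
$\left(-28006 - 28915\right) + z{\left(S \right)} = \left(-28006 - 28915\right) + 4 \sqrt{3} = -56921 + 4 \sqrt{3}$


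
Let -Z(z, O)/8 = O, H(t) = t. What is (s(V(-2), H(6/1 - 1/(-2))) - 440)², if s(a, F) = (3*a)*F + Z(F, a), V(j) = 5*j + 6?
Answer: 236196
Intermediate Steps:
V(j) = 6 + 5*j
Z(z, O) = -8*O
s(a, F) = -8*a + 3*F*a (s(a, F) = (3*a)*F - 8*a = 3*F*a - 8*a = -8*a + 3*F*a)
(s(V(-2), H(6/1 - 1/(-2))) - 440)² = ((6 + 5*(-2))*(-8 + 3*(6/1 - 1/(-2))) - 440)² = ((6 - 10)*(-8 + 3*(6*1 - 1*(-½))) - 440)² = (-4*(-8 + 3*(6 + ½)) - 440)² = (-4*(-8 + 3*(13/2)) - 440)² = (-4*(-8 + 39/2) - 440)² = (-4*23/2 - 440)² = (-46 - 440)² = (-486)² = 236196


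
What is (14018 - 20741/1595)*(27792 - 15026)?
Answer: 285166512254/1595 ≈ 1.7879e+8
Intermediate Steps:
(14018 - 20741/1595)*(27792 - 15026) = (14018 - 20741*1/1595)*12766 = (14018 - 20741/1595)*12766 = (22337969/1595)*12766 = 285166512254/1595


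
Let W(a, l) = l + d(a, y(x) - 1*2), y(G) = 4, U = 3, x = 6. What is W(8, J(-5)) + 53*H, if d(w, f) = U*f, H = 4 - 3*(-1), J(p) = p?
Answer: 372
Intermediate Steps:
H = 7 (H = 4 + 3 = 7)
d(w, f) = 3*f
W(a, l) = 6 + l (W(a, l) = l + 3*(4 - 1*2) = l + 3*(4 - 2) = l + 3*2 = l + 6 = 6 + l)
W(8, J(-5)) + 53*H = (6 - 5) + 53*7 = 1 + 371 = 372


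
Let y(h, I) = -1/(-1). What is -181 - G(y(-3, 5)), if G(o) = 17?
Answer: -198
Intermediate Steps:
y(h, I) = 1 (y(h, I) = -1*(-1) = 1)
-181 - G(y(-3, 5)) = -181 - 1*17 = -181 - 17 = -198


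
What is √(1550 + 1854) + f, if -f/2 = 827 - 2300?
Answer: 2946 + 2*√851 ≈ 3004.3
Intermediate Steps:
f = 2946 (f = -2*(827 - 2300) = -2*(-1473) = 2946)
√(1550 + 1854) + f = √(1550 + 1854) + 2946 = √3404 + 2946 = 2*√851 + 2946 = 2946 + 2*√851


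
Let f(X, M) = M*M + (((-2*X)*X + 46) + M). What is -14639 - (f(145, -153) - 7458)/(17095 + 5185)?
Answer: -163065357/11140 ≈ -14638.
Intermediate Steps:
f(X, M) = 46 + M + M**2 - 2*X**2 (f(X, M) = M**2 + ((-2*X**2 + 46) + M) = M**2 + ((46 - 2*X**2) + M) = M**2 + (46 + M - 2*X**2) = 46 + M + M**2 - 2*X**2)
-14639 - (f(145, -153) - 7458)/(17095 + 5185) = -14639 - ((46 - 153 + (-153)**2 - 2*145**2) - 7458)/(17095 + 5185) = -14639 - ((46 - 153 + 23409 - 2*21025) - 7458)/22280 = -14639 - ((46 - 153 + 23409 - 42050) - 7458)/22280 = -14639 - (-18748 - 7458)/22280 = -14639 - (-26206)/22280 = -14639 - 1*(-13103/11140) = -14639 + 13103/11140 = -163065357/11140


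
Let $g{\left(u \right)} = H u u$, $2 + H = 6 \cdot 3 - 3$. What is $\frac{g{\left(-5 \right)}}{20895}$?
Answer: $\frac{65}{4179} \approx 0.015554$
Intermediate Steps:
$H = 13$ ($H = -2 + \left(6 \cdot 3 - 3\right) = -2 + \left(18 - 3\right) = -2 + 15 = 13$)
$g{\left(u \right)} = 13 u^{2}$ ($g{\left(u \right)} = 13 u u = 13 u^{2}$)
$\frac{g{\left(-5 \right)}}{20895} = \frac{13 \left(-5\right)^{2}}{20895} = 13 \cdot 25 \cdot \frac{1}{20895} = 325 \cdot \frac{1}{20895} = \frac{65}{4179}$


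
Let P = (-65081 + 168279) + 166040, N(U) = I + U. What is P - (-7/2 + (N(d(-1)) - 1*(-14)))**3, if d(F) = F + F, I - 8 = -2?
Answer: 2129515/8 ≈ 2.6619e+5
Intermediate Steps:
I = 6 (I = 8 - 2 = 6)
d(F) = 2*F
N(U) = 6 + U
P = 269238 (P = 103198 + 166040 = 269238)
P - (-7/2 + (N(d(-1)) - 1*(-14)))**3 = 269238 - (-7/2 + ((6 + 2*(-1)) - 1*(-14)))**3 = 269238 - (-7*1/2 + ((6 - 2) + 14))**3 = 269238 - (-7/2 + (4 + 14))**3 = 269238 - (-7/2 + 18)**3 = 269238 - (29/2)**3 = 269238 - 1*24389/8 = 269238 - 24389/8 = 2129515/8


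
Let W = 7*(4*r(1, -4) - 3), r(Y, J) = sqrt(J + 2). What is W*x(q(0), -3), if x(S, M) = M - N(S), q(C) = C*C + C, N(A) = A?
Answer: 63 - 84*I*sqrt(2) ≈ 63.0 - 118.79*I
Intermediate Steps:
r(Y, J) = sqrt(2 + J)
q(C) = C + C**2 (q(C) = C**2 + C = C + C**2)
x(S, M) = M - S
W = -21 + 28*I*sqrt(2) (W = 7*(4*sqrt(2 - 4) - 3) = 7*(4*sqrt(-2) - 3) = 7*(4*(I*sqrt(2)) - 3) = 7*(4*I*sqrt(2) - 3) = 7*(-3 + 4*I*sqrt(2)) = -21 + 28*I*sqrt(2) ≈ -21.0 + 39.598*I)
W*x(q(0), -3) = (-21 + 28*I*sqrt(2))*(-3 - 0*(1 + 0)) = (-21 + 28*I*sqrt(2))*(-3 - 0) = (-21 + 28*I*sqrt(2))*(-3 - 1*0) = (-21 + 28*I*sqrt(2))*(-3 + 0) = (-21 + 28*I*sqrt(2))*(-3) = 63 - 84*I*sqrt(2)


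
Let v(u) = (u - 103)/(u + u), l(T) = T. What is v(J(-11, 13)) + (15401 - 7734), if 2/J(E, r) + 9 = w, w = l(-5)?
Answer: 8028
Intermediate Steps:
w = -5
J(E, r) = -⅐ (J(E, r) = 2/(-9 - 5) = 2/(-14) = 2*(-1/14) = -⅐)
v(u) = (-103 + u)/(2*u) (v(u) = (-103 + u)/((2*u)) = (-103 + u)*(1/(2*u)) = (-103 + u)/(2*u))
v(J(-11, 13)) + (15401 - 7734) = (-103 - ⅐)/(2*(-⅐)) + (15401 - 7734) = (½)*(-7)*(-722/7) + 7667 = 361 + 7667 = 8028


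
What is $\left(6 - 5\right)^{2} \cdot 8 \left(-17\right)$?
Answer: $-136$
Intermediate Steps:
$\left(6 - 5\right)^{2} \cdot 8 \left(-17\right) = 1^{2} \cdot 8 \left(-17\right) = 1 \cdot 8 \left(-17\right) = 8 \left(-17\right) = -136$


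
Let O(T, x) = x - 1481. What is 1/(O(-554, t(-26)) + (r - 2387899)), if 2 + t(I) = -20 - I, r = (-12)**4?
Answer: -1/2368640 ≈ -4.2218e-7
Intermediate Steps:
r = 20736
t(I) = -22 - I (t(I) = -2 + (-20 - I) = -22 - I)
O(T, x) = -1481 + x
1/(O(-554, t(-26)) + (r - 2387899)) = 1/((-1481 + (-22 - 1*(-26))) + (20736 - 2387899)) = 1/((-1481 + (-22 + 26)) - 2367163) = 1/((-1481 + 4) - 2367163) = 1/(-1477 - 2367163) = 1/(-2368640) = -1/2368640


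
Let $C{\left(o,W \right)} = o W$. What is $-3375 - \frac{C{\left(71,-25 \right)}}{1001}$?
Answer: $- \frac{3376600}{1001} \approx -3373.2$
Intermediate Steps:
$C{\left(o,W \right)} = W o$
$-3375 - \frac{C{\left(71,-25 \right)}}{1001} = -3375 - \frac{\left(-25\right) 71}{1001} = -3375 - \left(-1775\right) \frac{1}{1001} = -3375 - - \frac{1775}{1001} = -3375 + \frac{1775}{1001} = - \frac{3376600}{1001}$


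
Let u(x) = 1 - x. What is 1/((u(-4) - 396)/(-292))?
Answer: 292/391 ≈ 0.74680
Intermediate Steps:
1/((u(-4) - 396)/(-292)) = 1/(((1 - 1*(-4)) - 396)/(-292)) = 1/(((1 + 4) - 396)*(-1/292)) = 1/((5 - 396)*(-1/292)) = 1/(-391*(-1/292)) = 1/(391/292) = 292/391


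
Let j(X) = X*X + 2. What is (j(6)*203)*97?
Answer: 748258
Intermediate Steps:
j(X) = 2 + X² (j(X) = X² + 2 = 2 + X²)
(j(6)*203)*97 = ((2 + 6²)*203)*97 = ((2 + 36)*203)*97 = (38*203)*97 = 7714*97 = 748258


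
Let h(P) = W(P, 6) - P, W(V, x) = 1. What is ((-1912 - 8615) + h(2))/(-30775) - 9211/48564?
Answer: 227813267/1494557100 ≈ 0.15243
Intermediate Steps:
h(P) = 1 - P
((-1912 - 8615) + h(2))/(-30775) - 9211/48564 = ((-1912 - 8615) + (1 - 1*2))/(-30775) - 9211/48564 = (-10527 + (1 - 2))*(-1/30775) - 9211*1/48564 = (-10527 - 1)*(-1/30775) - 9211/48564 = -10528*(-1/30775) - 9211/48564 = 10528/30775 - 9211/48564 = 227813267/1494557100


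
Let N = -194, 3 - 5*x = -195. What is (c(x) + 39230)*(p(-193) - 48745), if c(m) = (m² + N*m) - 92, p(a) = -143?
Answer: -40361639472/25 ≈ -1.6145e+9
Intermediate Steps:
x = 198/5 (x = ⅗ - ⅕*(-195) = ⅗ + 39 = 198/5 ≈ 39.600)
c(m) = -92 + m² - 194*m (c(m) = (m² - 194*m) - 92 = -92 + m² - 194*m)
(c(x) + 39230)*(p(-193) - 48745) = ((-92 + (198/5)² - 194*198/5) + 39230)*(-143 - 48745) = ((-92 + 39204/25 - 38412/5) + 39230)*(-48888) = (-155156/25 + 39230)*(-48888) = (825594/25)*(-48888) = -40361639472/25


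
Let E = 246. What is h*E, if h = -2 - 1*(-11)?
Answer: 2214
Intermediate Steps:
h = 9 (h = -2 + 11 = 9)
h*E = 9*246 = 2214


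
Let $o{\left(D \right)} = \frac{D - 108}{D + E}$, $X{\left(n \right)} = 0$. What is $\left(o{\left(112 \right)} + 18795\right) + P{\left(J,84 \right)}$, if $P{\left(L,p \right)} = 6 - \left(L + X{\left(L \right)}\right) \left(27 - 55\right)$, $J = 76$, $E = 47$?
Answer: $\frac{3327715}{159} \approx 20929.0$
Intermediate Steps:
$o{\left(D \right)} = \frac{-108 + D}{47 + D}$ ($o{\left(D \right)} = \frac{D - 108}{D + 47} = \frac{-108 + D}{47 + D}$)
$P{\left(L,p \right)} = 6 + 28 L$ ($P{\left(L,p \right)} = 6 - \left(L + 0\right) \left(27 - 55\right) = 6 - L \left(-28\right) = 6 - - 28 L = 6 + 28 L$)
$\left(o{\left(112 \right)} + 18795\right) + P{\left(J,84 \right)} = \left(\frac{-108 + 112}{47 + 112} + 18795\right) + \left(6 + 28 \cdot 76\right) = \left(\frac{1}{159} \cdot 4 + 18795\right) + \left(6 + 2128\right) = \left(\frac{1}{159} \cdot 4 + 18795\right) + 2134 = \left(\frac{4}{159} + 18795\right) + 2134 = \frac{2988409}{159} + 2134 = \frac{3327715}{159}$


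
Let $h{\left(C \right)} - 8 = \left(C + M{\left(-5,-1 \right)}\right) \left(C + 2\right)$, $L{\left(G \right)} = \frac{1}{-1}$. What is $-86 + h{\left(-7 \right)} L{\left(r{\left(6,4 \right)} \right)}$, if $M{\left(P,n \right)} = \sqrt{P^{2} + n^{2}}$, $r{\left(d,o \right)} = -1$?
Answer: $-129 + 5 \sqrt{26} \approx -103.5$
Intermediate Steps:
$L{\left(G \right)} = -1$
$h{\left(C \right)} = 8 + \left(2 + C\right) \left(C + \sqrt{26}\right)$ ($h{\left(C \right)} = 8 + \left(C + \sqrt{\left(-5\right)^{2} + \left(-1\right)^{2}}\right) \left(C + 2\right) = 8 + \left(C + \sqrt{25 + 1}\right) \left(2 + C\right) = 8 + \left(C + \sqrt{26}\right) \left(2 + C\right) = 8 + \left(2 + C\right) \left(C + \sqrt{26}\right)$)
$-86 + h{\left(-7 \right)} L{\left(r{\left(6,4 \right)} \right)} = -86 + \left(8 + \left(-7\right)^{2} + 2 \left(-7\right) + 2 \sqrt{26} - 7 \sqrt{26}\right) \left(-1\right) = -86 + \left(8 + 49 - 14 + 2 \sqrt{26} - 7 \sqrt{26}\right) \left(-1\right) = -86 + \left(43 - 5 \sqrt{26}\right) \left(-1\right) = -86 - \left(43 - 5 \sqrt{26}\right) = -129 + 5 \sqrt{26}$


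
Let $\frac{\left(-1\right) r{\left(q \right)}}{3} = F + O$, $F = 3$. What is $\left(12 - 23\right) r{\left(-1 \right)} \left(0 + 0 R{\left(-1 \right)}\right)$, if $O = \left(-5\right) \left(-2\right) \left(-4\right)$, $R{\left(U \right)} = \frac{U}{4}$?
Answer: $0$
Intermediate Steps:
$R{\left(U \right)} = \frac{U}{4}$ ($R{\left(U \right)} = U \frac{1}{4} = \frac{U}{4}$)
$O = -40$ ($O = 10 \left(-4\right) = -40$)
$r{\left(q \right)} = 111$ ($r{\left(q \right)} = - 3 \left(3 - 40\right) = \left(-3\right) \left(-37\right) = 111$)
$\left(12 - 23\right) r{\left(-1 \right)} \left(0 + 0 R{\left(-1 \right)}\right) = \left(12 - 23\right) 111 \left(0 + 0 \cdot \frac{1}{4} \left(-1\right)\right) = \left(-11\right) 111 \left(0 + 0 \left(- \frac{1}{4}\right)\right) = - 1221 \left(0 + 0\right) = \left(-1221\right) 0 = 0$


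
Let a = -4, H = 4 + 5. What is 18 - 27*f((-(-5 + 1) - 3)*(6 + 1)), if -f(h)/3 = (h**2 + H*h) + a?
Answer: 8766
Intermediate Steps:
H = 9
f(h) = 12 - 27*h - 3*h**2 (f(h) = -3*((h**2 + 9*h) - 4) = -3*(-4 + h**2 + 9*h) = 12 - 27*h - 3*h**2)
18 - 27*f((-(-5 + 1) - 3)*(6 + 1)) = 18 - 27*(12 - 27*(-(-5 + 1) - 3)*(6 + 1) - 3*(6 + 1)**2*(-(-5 + 1) - 3)**2) = 18 - 27*(12 - 27*(-1*(-4) - 3)*7 - 3*49*(-1*(-4) - 3)**2) = 18 - 27*(12 - 27*(4 - 3)*7 - 3*49*(4 - 3)**2) = 18 - 27*(12 - 27*7 - 3*(1*7)**2) = 18 - 27*(12 - 27*7 - 3*7**2) = 18 - 27*(12 - 189 - 3*49) = 18 - 27*(12 - 189 - 147) = 18 - 27*(-324) = 18 + 8748 = 8766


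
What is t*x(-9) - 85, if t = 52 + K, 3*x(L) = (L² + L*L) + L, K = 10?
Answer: 3077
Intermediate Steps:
x(L) = L/3 + 2*L²/3 (x(L) = ((L² + L*L) + L)/3 = ((L² + L²) + L)/3 = (2*L² + L)/3 = (L + 2*L²)/3 = L/3 + 2*L²/3)
t = 62 (t = 52 + 10 = 62)
t*x(-9) - 85 = 62*((⅓)*(-9)*(1 + 2*(-9))) - 85 = 62*((⅓)*(-9)*(1 - 18)) - 85 = 62*((⅓)*(-9)*(-17)) - 85 = 62*51 - 85 = 3162 - 85 = 3077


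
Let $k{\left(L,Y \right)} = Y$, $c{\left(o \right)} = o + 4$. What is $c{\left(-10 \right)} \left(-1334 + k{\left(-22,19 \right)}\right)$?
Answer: $7890$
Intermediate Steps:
$c{\left(o \right)} = 4 + o$
$c{\left(-10 \right)} \left(-1334 + k{\left(-22,19 \right)}\right) = \left(4 - 10\right) \left(-1334 + 19\right) = \left(-6\right) \left(-1315\right) = 7890$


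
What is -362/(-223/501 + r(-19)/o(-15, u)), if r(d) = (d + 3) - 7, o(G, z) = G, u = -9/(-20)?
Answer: -453405/1363 ≈ -332.65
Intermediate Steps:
u = 9/20 (u = -9*(-1/20) = 9/20 ≈ 0.45000)
r(d) = -4 + d (r(d) = (3 + d) - 7 = -4 + d)
-362/(-223/501 + r(-19)/o(-15, u)) = -362/(-223/501 + (-4 - 19)/(-15)) = -362/(-223*1/501 - 23*(-1/15)) = -362/(-223/501 + 23/15) = -362/2726/2505 = -362*2505/2726 = -453405/1363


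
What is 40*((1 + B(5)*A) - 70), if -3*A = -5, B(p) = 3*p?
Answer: -1760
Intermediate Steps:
A = 5/3 (A = -⅓*(-5) = 5/3 ≈ 1.6667)
40*((1 + B(5)*A) - 70) = 40*((1 + (3*5)*(5/3)) - 70) = 40*((1 + 15*(5/3)) - 70) = 40*((1 + 25) - 70) = 40*(26 - 70) = 40*(-44) = -1760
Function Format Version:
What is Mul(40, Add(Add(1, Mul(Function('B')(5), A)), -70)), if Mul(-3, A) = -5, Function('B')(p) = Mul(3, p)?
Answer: -1760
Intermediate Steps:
A = Rational(5, 3) (A = Mul(Rational(-1, 3), -5) = Rational(5, 3) ≈ 1.6667)
Mul(40, Add(Add(1, Mul(Function('B')(5), A)), -70)) = Mul(40, Add(Add(1, Mul(Mul(3, 5), Rational(5, 3))), -70)) = Mul(40, Add(Add(1, Mul(15, Rational(5, 3))), -70)) = Mul(40, Add(Add(1, 25), -70)) = Mul(40, Add(26, -70)) = Mul(40, -44) = -1760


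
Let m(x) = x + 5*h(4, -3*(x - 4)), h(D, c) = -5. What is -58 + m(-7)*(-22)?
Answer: 646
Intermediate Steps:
m(x) = -25 + x (m(x) = x + 5*(-5) = x - 25 = -25 + x)
-58 + m(-7)*(-22) = -58 + (-25 - 7)*(-22) = -58 - 32*(-22) = -58 + 704 = 646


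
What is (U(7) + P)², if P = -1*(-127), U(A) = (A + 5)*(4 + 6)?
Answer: 61009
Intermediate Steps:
U(A) = 50 + 10*A (U(A) = (5 + A)*10 = 50 + 10*A)
P = 127
(U(7) + P)² = ((50 + 10*7) + 127)² = ((50 + 70) + 127)² = (120 + 127)² = 247² = 61009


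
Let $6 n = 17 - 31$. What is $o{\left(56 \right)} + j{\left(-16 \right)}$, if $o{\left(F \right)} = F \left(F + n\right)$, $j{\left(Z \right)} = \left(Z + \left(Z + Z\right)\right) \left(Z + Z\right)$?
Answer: $\frac{13624}{3} \approx 4541.3$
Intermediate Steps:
$n = - \frac{7}{3}$ ($n = \frac{17 - 31}{6} = \frac{1}{6} \left(-14\right) = - \frac{7}{3} \approx -2.3333$)
$j{\left(Z \right)} = 6 Z^{2}$ ($j{\left(Z \right)} = \left(Z + 2 Z\right) 2 Z = 3 Z 2 Z = 6 Z^{2}$)
$o{\left(F \right)} = F \left(- \frac{7}{3} + F\right)$ ($o{\left(F \right)} = F \left(F - \frac{7}{3}\right) = F \left(- \frac{7}{3} + F\right)$)
$o{\left(56 \right)} + j{\left(-16 \right)} = \frac{1}{3} \cdot 56 \left(-7 + 3 \cdot 56\right) + 6 \left(-16\right)^{2} = \frac{1}{3} \cdot 56 \left(-7 + 168\right) + 6 \cdot 256 = \frac{1}{3} \cdot 56 \cdot 161 + 1536 = \frac{9016}{3} + 1536 = \frac{13624}{3}$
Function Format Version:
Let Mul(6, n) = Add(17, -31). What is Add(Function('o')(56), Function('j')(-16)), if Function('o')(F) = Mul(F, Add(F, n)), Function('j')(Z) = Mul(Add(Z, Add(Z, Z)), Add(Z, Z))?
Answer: Rational(13624, 3) ≈ 4541.3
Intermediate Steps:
n = Rational(-7, 3) (n = Mul(Rational(1, 6), Add(17, -31)) = Mul(Rational(1, 6), -14) = Rational(-7, 3) ≈ -2.3333)
Function('j')(Z) = Mul(6, Pow(Z, 2)) (Function('j')(Z) = Mul(Add(Z, Mul(2, Z)), Mul(2, Z)) = Mul(Mul(3, Z), Mul(2, Z)) = Mul(6, Pow(Z, 2)))
Function('o')(F) = Mul(F, Add(Rational(-7, 3), F)) (Function('o')(F) = Mul(F, Add(F, Rational(-7, 3))) = Mul(F, Add(Rational(-7, 3), F)))
Add(Function('o')(56), Function('j')(-16)) = Add(Mul(Rational(1, 3), 56, Add(-7, Mul(3, 56))), Mul(6, Pow(-16, 2))) = Add(Mul(Rational(1, 3), 56, Add(-7, 168)), Mul(6, 256)) = Add(Mul(Rational(1, 3), 56, 161), 1536) = Add(Rational(9016, 3), 1536) = Rational(13624, 3)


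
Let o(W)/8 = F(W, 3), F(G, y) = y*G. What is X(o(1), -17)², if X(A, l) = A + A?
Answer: 2304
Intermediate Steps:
F(G, y) = G*y
o(W) = 24*W (o(W) = 8*(W*3) = 8*(3*W) = 24*W)
X(A, l) = 2*A
X(o(1), -17)² = (2*(24*1))² = (2*24)² = 48² = 2304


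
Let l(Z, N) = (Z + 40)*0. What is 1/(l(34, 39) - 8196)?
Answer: -1/8196 ≈ -0.00012201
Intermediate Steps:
l(Z, N) = 0 (l(Z, N) = (40 + Z)*0 = 0)
1/(l(34, 39) - 8196) = 1/(0 - 8196) = 1/(-8196) = -1/8196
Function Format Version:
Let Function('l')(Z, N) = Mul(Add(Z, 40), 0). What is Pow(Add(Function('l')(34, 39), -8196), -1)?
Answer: Rational(-1, 8196) ≈ -0.00012201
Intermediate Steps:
Function('l')(Z, N) = 0 (Function('l')(Z, N) = Mul(Add(40, Z), 0) = 0)
Pow(Add(Function('l')(34, 39), -8196), -1) = Pow(Add(0, -8196), -1) = Pow(-8196, -1) = Rational(-1, 8196)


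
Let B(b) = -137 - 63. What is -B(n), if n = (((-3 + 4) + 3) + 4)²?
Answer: 200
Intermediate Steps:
n = 64 (n = ((1 + 3) + 4)² = (4 + 4)² = 8² = 64)
B(b) = -200
-B(n) = -1*(-200) = 200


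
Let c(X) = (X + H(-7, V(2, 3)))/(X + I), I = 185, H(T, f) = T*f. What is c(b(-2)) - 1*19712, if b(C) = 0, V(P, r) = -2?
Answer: -3646706/185 ≈ -19712.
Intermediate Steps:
c(X) = (14 + X)/(185 + X) (c(X) = (X - 7*(-2))/(X + 185) = (X + 14)/(185 + X) = (14 + X)/(185 + X))
c(b(-2)) - 1*19712 = (14 + 0)/(185 + 0) - 1*19712 = 14/185 - 19712 = -3646706/185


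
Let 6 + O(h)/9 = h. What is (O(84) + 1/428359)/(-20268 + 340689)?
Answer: 300708019/137255219139 ≈ 0.0021909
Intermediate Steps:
O(h) = -54 + 9*h
(O(84) + 1/428359)/(-20268 + 340689) = ((-54 + 9*84) + 1/428359)/(-20268 + 340689) = ((-54 + 756) + 1/428359)/320421 = (702 + 1/428359)*(1/320421) = (300708019/428359)*(1/320421) = 300708019/137255219139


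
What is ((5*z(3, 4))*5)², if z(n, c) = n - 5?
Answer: 2500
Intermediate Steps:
z(n, c) = -5 + n
((5*z(3, 4))*5)² = ((5*(-5 + 3))*5)² = ((5*(-2))*5)² = (-10*5)² = (-50)² = 2500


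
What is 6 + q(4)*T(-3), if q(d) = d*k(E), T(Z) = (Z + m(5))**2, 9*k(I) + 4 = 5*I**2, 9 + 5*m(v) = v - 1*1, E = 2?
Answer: 1078/9 ≈ 119.78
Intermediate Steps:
m(v) = -2 + v/5 (m(v) = -9/5 + (v - 1*1)/5 = -9/5 + (v - 1)/5 = -9/5 + (-1 + v)/5 = -9/5 + (-1/5 + v/5) = -2 + v/5)
k(I) = -4/9 + 5*I**2/9 (k(I) = -4/9 + (5*I**2)/9 = -4/9 + 5*I**2/9)
T(Z) = (-1 + Z)**2 (T(Z) = (Z + (-2 + (1/5)*5))**2 = (Z + (-2 + 1))**2 = (Z - 1)**2 = (-1 + Z)**2)
q(d) = 16*d/9 (q(d) = d*(-4/9 + (5/9)*2**2) = d*(-4/9 + (5/9)*4) = d*(-4/9 + 20/9) = d*(16/9) = 16*d/9)
6 + q(4)*T(-3) = 6 + ((16/9)*4)*(-1 - 3)**2 = 6 + (64/9)*(-4)**2 = 6 + (64/9)*16 = 6 + 1024/9 = 1078/9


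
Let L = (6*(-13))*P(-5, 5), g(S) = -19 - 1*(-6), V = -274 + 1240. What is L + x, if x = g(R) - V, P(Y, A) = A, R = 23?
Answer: -1369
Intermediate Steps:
V = 966
g(S) = -13 (g(S) = -19 + 6 = -13)
L = -390 (L = (6*(-13))*5 = -78*5 = -390)
x = -979 (x = -13 - 1*966 = -13 - 966 = -979)
L + x = -390 - 979 = -1369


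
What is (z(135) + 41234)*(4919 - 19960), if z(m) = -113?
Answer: -618500961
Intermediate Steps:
(z(135) + 41234)*(4919 - 19960) = (-113 + 41234)*(4919 - 19960) = 41121*(-15041) = -618500961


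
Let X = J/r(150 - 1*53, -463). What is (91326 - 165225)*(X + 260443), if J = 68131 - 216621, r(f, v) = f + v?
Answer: -1175863989762/61 ≈ -1.9276e+10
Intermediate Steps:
J = -148490
X = 74245/183 (X = -148490/((150 - 1*53) - 463) = -148490/((150 - 53) - 463) = -148490/(97 - 463) = -148490/(-366) = -148490*(-1/366) = 74245/183 ≈ 405.71)
(91326 - 165225)*(X + 260443) = (91326 - 165225)*(74245/183 + 260443) = -73899*47735314/183 = -1175863989762/61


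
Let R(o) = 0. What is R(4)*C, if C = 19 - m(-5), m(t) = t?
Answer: 0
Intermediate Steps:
C = 24 (C = 19 - 1*(-5) = 19 + 5 = 24)
R(4)*C = 0*24 = 0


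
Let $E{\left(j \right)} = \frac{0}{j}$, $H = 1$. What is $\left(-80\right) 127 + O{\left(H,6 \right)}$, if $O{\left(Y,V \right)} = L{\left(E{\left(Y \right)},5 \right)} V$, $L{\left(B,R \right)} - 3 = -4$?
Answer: $-10166$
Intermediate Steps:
$E{\left(j \right)} = 0$
$L{\left(B,R \right)} = -1$ ($L{\left(B,R \right)} = 3 - 4 = -1$)
$O{\left(Y,V \right)} = - V$
$\left(-80\right) 127 + O{\left(H,6 \right)} = \left(-80\right) 127 - 6 = -10160 - 6 = -10166$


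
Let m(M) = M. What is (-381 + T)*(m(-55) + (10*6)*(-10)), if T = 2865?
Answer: -1627020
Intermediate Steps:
(-381 + T)*(m(-55) + (10*6)*(-10)) = (-381 + 2865)*(-55 + (10*6)*(-10)) = 2484*(-55 + 60*(-10)) = 2484*(-55 - 600) = 2484*(-655) = -1627020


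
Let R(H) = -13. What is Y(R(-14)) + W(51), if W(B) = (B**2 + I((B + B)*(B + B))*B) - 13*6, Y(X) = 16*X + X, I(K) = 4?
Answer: 2506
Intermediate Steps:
Y(X) = 17*X
W(B) = -78 + B**2 + 4*B (W(B) = (B**2 + 4*B) - 13*6 = (B**2 + 4*B) - 78 = -78 + B**2 + 4*B)
Y(R(-14)) + W(51) = 17*(-13) + (-78 + 51**2 + 4*51) = -221 + (-78 + 2601 + 204) = -221 + 2727 = 2506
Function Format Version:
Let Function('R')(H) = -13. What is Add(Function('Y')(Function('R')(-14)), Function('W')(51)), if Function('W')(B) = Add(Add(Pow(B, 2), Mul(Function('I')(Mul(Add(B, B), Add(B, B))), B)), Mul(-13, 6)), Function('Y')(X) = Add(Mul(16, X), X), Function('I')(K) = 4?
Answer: 2506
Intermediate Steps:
Function('Y')(X) = Mul(17, X)
Function('W')(B) = Add(-78, Pow(B, 2), Mul(4, B)) (Function('W')(B) = Add(Add(Pow(B, 2), Mul(4, B)), Mul(-13, 6)) = Add(Add(Pow(B, 2), Mul(4, B)), -78) = Add(-78, Pow(B, 2), Mul(4, B)))
Add(Function('Y')(Function('R')(-14)), Function('W')(51)) = Add(Mul(17, -13), Add(-78, Pow(51, 2), Mul(4, 51))) = Add(-221, Add(-78, 2601, 204)) = Add(-221, 2727) = 2506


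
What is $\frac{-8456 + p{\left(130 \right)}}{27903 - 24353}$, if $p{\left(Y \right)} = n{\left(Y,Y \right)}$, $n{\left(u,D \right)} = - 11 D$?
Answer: $- \frac{4943}{1775} \approx -2.7848$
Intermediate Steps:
$p{\left(Y \right)} = - 11 Y$
$\frac{-8456 + p{\left(130 \right)}}{27903 - 24353} = \frac{-8456 - 1430}{27903 - 24353} = \frac{-8456 - 1430}{3550} = \left(-9886\right) \frac{1}{3550} = - \frac{4943}{1775}$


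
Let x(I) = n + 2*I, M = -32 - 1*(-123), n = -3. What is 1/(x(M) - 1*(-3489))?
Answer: 1/3668 ≈ 0.00027263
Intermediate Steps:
M = 91 (M = -32 + 123 = 91)
x(I) = -3 + 2*I
1/(x(M) - 1*(-3489)) = 1/((-3 + 2*91) - 1*(-3489)) = 1/((-3 + 182) + 3489) = 1/(179 + 3489) = 1/3668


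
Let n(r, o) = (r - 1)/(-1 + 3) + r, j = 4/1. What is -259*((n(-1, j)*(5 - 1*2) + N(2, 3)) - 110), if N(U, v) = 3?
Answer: 29267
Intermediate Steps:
j = 4 (j = 4*1 = 4)
n(r, o) = -½ + 3*r/2 (n(r, o) = (-1 + r)/2 + r = (-1 + r)*(½) + r = (-½ + r/2) + r = -½ + 3*r/2)
-259*((n(-1, j)*(5 - 1*2) + N(2, 3)) - 110) = -259*(((-½ + (3/2)*(-1))*(5 - 1*2) + 3) - 110) = -259*(((-½ - 3/2)*(5 - 2) + 3) - 110) = -259*((-2*3 + 3) - 110) = -259*((-6 + 3) - 110) = -259*(-3 - 110) = -259*(-113) = 29267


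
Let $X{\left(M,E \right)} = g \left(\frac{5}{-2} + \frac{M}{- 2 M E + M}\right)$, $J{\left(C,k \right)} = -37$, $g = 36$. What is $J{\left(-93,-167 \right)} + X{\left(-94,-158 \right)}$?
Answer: $- \frac{40223}{317} \approx -126.89$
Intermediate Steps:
$X{\left(M,E \right)} = -90 + \frac{36 M}{M - 2 E M}$ ($X{\left(M,E \right)} = 36 \left(\frac{5}{-2} + \frac{M}{- 2 M E + M}\right) = 36 \left(5 \left(- \frac{1}{2}\right) + \frac{M}{- 2 E M + M}\right) = 36 \left(- \frac{5}{2} + \frac{M}{M - 2 E M}\right) = -90 + \frac{36 M}{M - 2 E M}$)
$J{\left(-93,-167 \right)} + X{\left(-94,-158 \right)} = -37 + \frac{18 \left(3 - -1580\right)}{-1 + 2 \left(-158\right)} = -37 + \frac{18 \left(3 + 1580\right)}{-1 - 316} = -37 + 18 \frac{1}{-317} \cdot 1583 = -37 + 18 \left(- \frac{1}{317}\right) 1583 = -37 - \frac{28494}{317} = - \frac{40223}{317}$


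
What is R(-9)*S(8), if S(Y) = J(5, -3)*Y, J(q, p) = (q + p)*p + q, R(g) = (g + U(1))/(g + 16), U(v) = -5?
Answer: 16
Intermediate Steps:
R(g) = (-5 + g)/(16 + g) (R(g) = (g - 5)/(g + 16) = (-5 + g)/(16 + g))
J(q, p) = q + p*(p + q) (J(q, p) = (p + q)*p + q = p*(p + q) + q = q + p*(p + q))
S(Y) = -Y (S(Y) = (5 + (-3)² - 3*5)*Y = (5 + 9 - 15)*Y = -Y)
R(-9)*S(8) = ((-5 - 9)/(16 - 9))*(-1*8) = (-14/7)*(-8) = ((⅐)*(-14))*(-8) = -2*(-8) = 16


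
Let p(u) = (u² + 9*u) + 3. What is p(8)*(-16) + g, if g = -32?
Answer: -2256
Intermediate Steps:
p(u) = 3 + u² + 9*u
p(8)*(-16) + g = (3 + 8² + 9*8)*(-16) - 32 = (3 + 64 + 72)*(-16) - 32 = 139*(-16) - 32 = -2224 - 32 = -2256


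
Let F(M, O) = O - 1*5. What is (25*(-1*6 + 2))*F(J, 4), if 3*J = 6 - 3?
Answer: 100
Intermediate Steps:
J = 1 (J = (6 - 3)/3 = (⅓)*3 = 1)
F(M, O) = -5 + O (F(M, O) = O - 5 = -5 + O)
(25*(-1*6 + 2))*F(J, 4) = (25*(-1*6 + 2))*(-5 + 4) = (25*(-6 + 2))*(-1) = (25*(-4))*(-1) = -100*(-1) = 100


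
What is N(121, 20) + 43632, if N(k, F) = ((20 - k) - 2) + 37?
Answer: 43566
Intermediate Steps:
N(k, F) = 55 - k (N(k, F) = (18 - k) + 37 = 55 - k)
N(121, 20) + 43632 = (55 - 1*121) + 43632 = (55 - 121) + 43632 = -66 + 43632 = 43566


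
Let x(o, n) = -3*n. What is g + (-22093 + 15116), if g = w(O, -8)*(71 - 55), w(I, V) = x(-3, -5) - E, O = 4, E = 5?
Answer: -6817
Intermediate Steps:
w(I, V) = 10 (w(I, V) = -3*(-5) - 1*5 = 15 - 5 = 10)
g = 160 (g = 10*(71 - 55) = 10*16 = 160)
g + (-22093 + 15116) = 160 + (-22093 + 15116) = 160 - 6977 = -6817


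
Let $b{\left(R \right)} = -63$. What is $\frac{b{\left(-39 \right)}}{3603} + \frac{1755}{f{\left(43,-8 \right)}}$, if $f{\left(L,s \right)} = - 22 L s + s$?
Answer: $\frac{14437}{67256} \approx 0.21466$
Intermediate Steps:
$f{\left(L,s \right)} = s - 22 L s$ ($f{\left(L,s \right)} = - 22 L s + s = s - 22 L s$)
$\frac{b{\left(-39 \right)}}{3603} + \frac{1755}{f{\left(43,-8 \right)}} = - \frac{63}{3603} + \frac{1755}{\left(-8\right) \left(1 - 946\right)} = \left(-63\right) \frac{1}{3603} + \frac{1755}{\left(-8\right) \left(1 - 946\right)} = - \frac{21}{1201} + \frac{1755}{\left(-8\right) \left(-945\right)} = - \frac{21}{1201} + \frac{1755}{7560} = - \frac{21}{1201} + 1755 \cdot \frac{1}{7560} = - \frac{21}{1201} + \frac{13}{56} = \frac{14437}{67256}$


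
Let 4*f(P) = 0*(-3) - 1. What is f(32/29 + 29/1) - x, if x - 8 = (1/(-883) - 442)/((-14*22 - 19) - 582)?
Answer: -28048499/3210588 ≈ -8.7363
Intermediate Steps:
f(P) = -¼ (f(P) = (0*(-3) - 1)/4 = (0 - 1)/4 = (¼)*(-1) = -¼)
x = 6811463/802647 (x = 8 + (1/(-883) - 442)/((-14*22 - 19) - 582) = 8 + (-1/883 - 442)/((-308 - 19) - 582) = 8 - 390287/(883*(-327 - 582)) = 8 - 390287/883/(-909) = 8 - 390287/883*(-1/909) = 8 + 390287/802647 = 6811463/802647 ≈ 8.4863)
f(32/29 + 29/1) - x = -¼ - 1*6811463/802647 = -¼ - 6811463/802647 = -28048499/3210588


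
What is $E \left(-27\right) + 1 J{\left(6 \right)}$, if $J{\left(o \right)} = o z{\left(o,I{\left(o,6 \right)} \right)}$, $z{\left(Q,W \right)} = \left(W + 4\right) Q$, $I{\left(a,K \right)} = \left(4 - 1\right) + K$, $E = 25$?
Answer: $-207$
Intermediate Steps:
$I{\left(a,K \right)} = 3 + K$
$z{\left(Q,W \right)} = Q \left(4 + W\right)$ ($z{\left(Q,W \right)} = \left(4 + W\right) Q = Q \left(4 + W\right)$)
$J{\left(o \right)} = 13 o^{2}$ ($J{\left(o \right)} = o o \left(4 + \left(3 + 6\right)\right) = o o \left(4 + 9\right) = o o 13 = o 13 o = 13 o^{2}$)
$E \left(-27\right) + 1 J{\left(6 \right)} = 25 \left(-27\right) + 1 \cdot 13 \cdot 6^{2} = -675 + 1 \cdot 13 \cdot 36 = -675 + 1 \cdot 468 = -675 + 468 = -207$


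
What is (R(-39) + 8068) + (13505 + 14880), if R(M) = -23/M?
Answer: 1421690/39 ≈ 36454.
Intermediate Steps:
(R(-39) + 8068) + (13505 + 14880) = (-23/(-39) + 8068) + (13505 + 14880) = (-23*(-1/39) + 8068) + 28385 = (23/39 + 8068) + 28385 = 314675/39 + 28385 = 1421690/39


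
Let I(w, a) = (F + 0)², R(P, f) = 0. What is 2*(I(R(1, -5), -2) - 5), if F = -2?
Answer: -2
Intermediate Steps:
I(w, a) = 4 (I(w, a) = (-2 + 0)² = (-2)² = 4)
2*(I(R(1, -5), -2) - 5) = 2*(4 - 5) = 2*(-1) = -2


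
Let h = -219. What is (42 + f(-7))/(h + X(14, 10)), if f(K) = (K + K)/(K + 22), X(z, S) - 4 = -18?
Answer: -616/3495 ≈ -0.17625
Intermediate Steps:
X(z, S) = -14 (X(z, S) = 4 - 18 = -14)
f(K) = 2*K/(22 + K) (f(K) = (2*K)/(22 + K) = 2*K/(22 + K))
(42 + f(-7))/(h + X(14, 10)) = (42 + 2*(-7)/(22 - 7))/(-219 - 14) = (42 + 2*(-7)/15)/(-233) = (42 + 2*(-7)*(1/15))*(-1/233) = (42 - 14/15)*(-1/233) = (616/15)*(-1/233) = -616/3495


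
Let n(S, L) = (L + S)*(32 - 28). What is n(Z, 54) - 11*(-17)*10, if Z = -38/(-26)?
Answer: 27194/13 ≈ 2091.8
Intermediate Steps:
Z = 19/13 (Z = -38*(-1/26) = 19/13 ≈ 1.4615)
n(S, L) = 4*L + 4*S (n(S, L) = (L + S)*4 = 4*L + 4*S)
n(Z, 54) - 11*(-17)*10 = (4*54 + 4*(19/13)) - 11*(-17)*10 = (216 + 76/13) + 187*10 = 2884/13 + 1870 = 27194/13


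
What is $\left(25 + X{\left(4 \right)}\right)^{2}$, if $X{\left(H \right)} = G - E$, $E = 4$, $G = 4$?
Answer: $625$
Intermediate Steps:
$X{\left(H \right)} = 0$ ($X{\left(H \right)} = 4 - 4 = 0$)
$\left(25 + X{\left(4 \right)}\right)^{2} = \left(25 + 0\right)^{2} = 25^{2} = 625$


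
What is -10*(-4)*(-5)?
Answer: -200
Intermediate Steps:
-10*(-4)*(-5) = 40*(-5) = -200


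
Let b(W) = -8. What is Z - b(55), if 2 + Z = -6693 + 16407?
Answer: 9720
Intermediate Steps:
Z = 9712 (Z = -2 + (-6693 + 16407) = -2 + 9714 = 9712)
Z - b(55) = 9712 - 1*(-8) = 9712 + 8 = 9720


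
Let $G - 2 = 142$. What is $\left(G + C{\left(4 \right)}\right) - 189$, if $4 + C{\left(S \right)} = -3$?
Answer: $-52$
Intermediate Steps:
$G = 144$ ($G = 2 + 142 = 144$)
$C{\left(S \right)} = -7$ ($C{\left(S \right)} = -4 - 3 = -7$)
$\left(G + C{\left(4 \right)}\right) - 189 = \left(144 - 7\right) - 189 = 137 - 189 = -52$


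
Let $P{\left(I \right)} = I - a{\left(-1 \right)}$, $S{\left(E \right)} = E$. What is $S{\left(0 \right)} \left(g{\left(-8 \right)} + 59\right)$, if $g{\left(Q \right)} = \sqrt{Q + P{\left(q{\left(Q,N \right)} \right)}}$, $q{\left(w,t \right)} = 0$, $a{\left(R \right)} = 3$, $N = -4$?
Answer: $0$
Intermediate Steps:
$P{\left(I \right)} = -3 + I$ ($P{\left(I \right)} = I - 3 = -3 + I$)
$g{\left(Q \right)} = \sqrt{-3 + Q}$ ($g{\left(Q \right)} = \sqrt{Q + \left(-3 + 0\right)} = \sqrt{Q - 3} = \sqrt{-3 + Q}$)
$S{\left(0 \right)} \left(g{\left(-8 \right)} + 59\right) = 0 \left(\sqrt{-3 - 8} + 59\right) = 0 \left(\sqrt{-11} + 59\right) = 0 \left(i \sqrt{11} + 59\right) = 0 \left(59 + i \sqrt{11}\right) = 0$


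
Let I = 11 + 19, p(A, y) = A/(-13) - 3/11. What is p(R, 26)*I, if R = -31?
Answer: 9060/143 ≈ 63.357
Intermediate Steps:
p(A, y) = -3/11 - A/13 (p(A, y) = A*(-1/13) - 3*1/11 = -A/13 - 3/11 = -3/11 - A/13)
I = 30
p(R, 26)*I = (-3/11 - 1/13*(-31))*30 = (-3/11 + 31/13)*30 = (302/143)*30 = 9060/143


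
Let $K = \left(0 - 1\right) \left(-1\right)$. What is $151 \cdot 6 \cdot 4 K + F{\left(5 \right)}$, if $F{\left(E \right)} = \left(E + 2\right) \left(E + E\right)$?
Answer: $3694$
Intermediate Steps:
$F{\left(E \right)} = 2 E \left(2 + E\right)$ ($F{\left(E \right)} = \left(2 + E\right) 2 E = 2 E \left(2 + E\right)$)
$K = 1$ ($K = \left(-1\right) \left(-1\right) = 1$)
$151 \cdot 6 \cdot 4 K + F{\left(5 \right)} = 151 \cdot 6 \cdot 4 \cdot 1 + 2 \cdot 5 \left(2 + 5\right) = 151 \cdot 24 \cdot 1 + 2 \cdot 5 \cdot 7 = 151 \cdot 24 + 70 = 3624 + 70 = 3694$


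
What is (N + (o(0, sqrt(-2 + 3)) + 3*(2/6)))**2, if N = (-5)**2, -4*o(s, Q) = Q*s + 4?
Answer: 625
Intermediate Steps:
o(s, Q) = -1 - Q*s/4 (o(s, Q) = -(Q*s + 4)/4 = -(4 + Q*s)/4 = -1 - Q*s/4)
N = 25
(N + (o(0, sqrt(-2 + 3)) + 3*(2/6)))**2 = (25 + ((-1 - 1/4*sqrt(-2 + 3)*0) + 3*(2/6)))**2 = (25 + ((-1 - 1/4*sqrt(1)*0) + 3*(2*(1/6))))**2 = (25 + ((-1 - 1/4*1*0) + 3*(1/3)))**2 = (25 + ((-1 + 0) + 1))**2 = (25 + (-1 + 1))**2 = (25 + 0)**2 = 25**2 = 625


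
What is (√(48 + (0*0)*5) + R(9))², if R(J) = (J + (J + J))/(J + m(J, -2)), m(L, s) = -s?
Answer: 6537/121 + 216*√3/11 ≈ 88.036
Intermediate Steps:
R(J) = 3*J/(2 + J) (R(J) = (J + (J + J))/(J - 1*(-2)) = (J + 2*J)/(J + 2) = (3*J)/(2 + J) = 3*J/(2 + J))
(√(48 + (0*0)*5) + R(9))² = (√(48 + (0*0)*5) + 3*9/(2 + 9))² = (√(48 + 0*5) + 3*9/11)² = (√(48 + 0) + 3*9*(1/11))² = (√48 + 27/11)² = (4*√3 + 27/11)² = (27/11 + 4*√3)²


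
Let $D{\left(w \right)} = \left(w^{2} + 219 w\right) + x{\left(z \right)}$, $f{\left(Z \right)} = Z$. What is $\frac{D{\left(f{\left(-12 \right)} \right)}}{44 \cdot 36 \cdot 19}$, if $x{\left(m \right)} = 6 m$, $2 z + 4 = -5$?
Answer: $- \frac{279}{3344} \approx -0.083433$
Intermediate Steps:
$z = - \frac{9}{2}$ ($z = -2 + \frac{1}{2} \left(-5\right) = -2 - \frac{5}{2} = - \frac{9}{2} \approx -4.5$)
$D{\left(w \right)} = -27 + w^{2} + 219 w$ ($D{\left(w \right)} = \left(w^{2} + 219 w\right) + 6 \left(- \frac{9}{2}\right) = \left(w^{2} + 219 w\right) - 27 = -27 + w^{2} + 219 w$)
$\frac{D{\left(f{\left(-12 \right)} \right)}}{44 \cdot 36 \cdot 19} = \frac{-27 + \left(-12\right)^{2} + 219 \left(-12\right)}{44 \cdot 36 \cdot 19} = \frac{-27 + 144 - 2628}{1584 \cdot 19} = - \frac{2511}{30096} = \left(-2511\right) \frac{1}{30096} = - \frac{279}{3344}$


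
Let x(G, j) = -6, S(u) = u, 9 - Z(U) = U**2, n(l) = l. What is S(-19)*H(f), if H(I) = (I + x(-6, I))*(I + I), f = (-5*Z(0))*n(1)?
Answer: -87210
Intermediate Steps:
Z(U) = 9 - U**2
f = -45 (f = -5*(9 - 1*0**2)*1 = -5*(9 - 1*0)*1 = -5*(9 + 0)*1 = -5*9*1 = -45*1 = -45)
H(I) = 2*I*(-6 + I) (H(I) = (I - 6)*(I + I) = (-6 + I)*(2*I) = 2*I*(-6 + I))
S(-19)*H(f) = -38*(-45)*(-6 - 45) = -38*(-45)*(-51) = -19*4590 = -87210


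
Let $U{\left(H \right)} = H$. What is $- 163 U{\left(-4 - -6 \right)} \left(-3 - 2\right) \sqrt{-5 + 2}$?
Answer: $1630 i \sqrt{3} \approx 2823.2 i$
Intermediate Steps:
$- 163 U{\left(-4 - -6 \right)} \left(-3 - 2\right) \sqrt{-5 + 2} = - 163 \left(-4 - -6\right) \left(-3 - 2\right) \sqrt{-5 + 2} = - 163 \left(-4 + 6\right) \left(- 5 \sqrt{-3}\right) = \left(-163\right) 2 \left(- 5 i \sqrt{3}\right) = - 326 \left(- 5 i \sqrt{3}\right) = 1630 i \sqrt{3}$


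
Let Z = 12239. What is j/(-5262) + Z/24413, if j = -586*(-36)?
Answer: -75102505/21410201 ≈ -3.5078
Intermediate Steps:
j = 21096
j/(-5262) + Z/24413 = 21096/(-5262) + 12239/24413 = 21096*(-1/5262) + 12239*(1/24413) = -3516/877 + 12239/24413 = -75102505/21410201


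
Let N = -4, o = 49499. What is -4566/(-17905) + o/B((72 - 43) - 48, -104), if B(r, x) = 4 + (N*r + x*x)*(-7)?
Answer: -107633551/273015440 ≈ -0.39424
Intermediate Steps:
B(r, x) = 4 - 7*x² + 28*r (B(r, x) = 4 + (-4*r + x*x)*(-7) = 4 + (-4*r + x²)*(-7) = 4 + (x² - 4*r)*(-7) = 4 + (-7*x² + 28*r) = 4 - 7*x² + 28*r)
-4566/(-17905) + o/B((72 - 43) - 48, -104) = -4566/(-17905) + 49499/(4 - 7*(-104)² + 28*((72 - 43) - 48)) = -4566*(-1/17905) + 49499/(4 - 7*10816 + 28*(29 - 48)) = 4566/17905 + 49499/(4 - 75712 + 28*(-19)) = 4566/17905 + 49499/(4 - 75712 - 532) = 4566/17905 + 49499/(-76240) = 4566/17905 + 49499*(-1/76240) = 4566/17905 - 49499/76240 = -107633551/273015440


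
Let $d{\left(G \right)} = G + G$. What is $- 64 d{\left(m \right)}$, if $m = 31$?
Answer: $-3968$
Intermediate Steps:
$d{\left(G \right)} = 2 G$
$- 64 d{\left(m \right)} = - 64 \cdot 2 \cdot 31 = \left(-64\right) 62 = -3968$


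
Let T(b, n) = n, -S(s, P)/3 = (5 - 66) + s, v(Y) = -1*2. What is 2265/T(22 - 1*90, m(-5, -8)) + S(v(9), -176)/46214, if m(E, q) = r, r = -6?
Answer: -1246114/3301 ≈ -377.50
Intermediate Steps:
v(Y) = -2
S(s, P) = 183 - 3*s (S(s, P) = -3*((5 - 66) + s) = -3*(-61 + s) = 183 - 3*s)
m(E, q) = -6
2265/T(22 - 1*90, m(-5, -8)) + S(v(9), -176)/46214 = 2265/(-6) + (183 - 3*(-2))/46214 = 2265*(-1/6) + (183 + 6)*(1/46214) = -755/2 + 189*(1/46214) = -755/2 + 27/6602 = -1246114/3301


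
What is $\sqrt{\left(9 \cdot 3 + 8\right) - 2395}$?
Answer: $2 i \sqrt{590} \approx 48.58 i$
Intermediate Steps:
$\sqrt{\left(9 \cdot 3 + 8\right) - 2395} = \sqrt{\left(27 + 8\right) - 2395} = \sqrt{35 - 2395} = \sqrt{-2360} = 2 i \sqrt{590}$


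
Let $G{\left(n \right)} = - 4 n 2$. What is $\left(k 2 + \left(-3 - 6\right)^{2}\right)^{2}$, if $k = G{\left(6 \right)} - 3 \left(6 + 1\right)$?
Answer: $3249$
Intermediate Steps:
$G{\left(n \right)} = - 8 n$
$k = -69$ ($k = \left(-8\right) 6 - 3 \left(6 + 1\right) = -48 - 21 = -69$)
$\left(k 2 + \left(-3 - 6\right)^{2}\right)^{2} = \left(\left(-69\right) 2 + \left(-3 - 6\right)^{2}\right)^{2} = \left(-138 + \left(-9\right)^{2}\right)^{2} = \left(-138 + 81\right)^{2} = \left(-57\right)^{2} = 3249$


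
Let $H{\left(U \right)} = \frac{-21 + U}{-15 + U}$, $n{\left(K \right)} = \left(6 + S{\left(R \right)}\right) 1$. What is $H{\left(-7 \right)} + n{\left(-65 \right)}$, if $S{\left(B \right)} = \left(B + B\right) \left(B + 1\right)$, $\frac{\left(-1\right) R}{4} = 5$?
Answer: $\frac{8440}{11} \approx 767.27$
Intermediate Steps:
$R = -20$ ($R = \left(-4\right) 5 = -20$)
$S{\left(B \right)} = 2 B \left(1 + B\right)$
$n{\left(K \right)} = 766$ ($n{\left(K \right)} = \left(6 + 2 \left(-20\right) \left(1 - 20\right)\right) 1 = \left(6 + 2 \left(-20\right) \left(-19\right)\right) 1 = \left(6 + 760\right) 1 = 766 \cdot 1 = 766$)
$H{\left(U \right)} = \frac{-21 + U}{-15 + U}$
$H{\left(-7 \right)} + n{\left(-65 \right)} = \frac{-21 - 7}{-15 - 7} + 766 = \frac{1}{-22} \left(-28\right) + 766 = \left(- \frac{1}{22}\right) \left(-28\right) + 766 = \frac{14}{11} + 766 = \frac{8440}{11}$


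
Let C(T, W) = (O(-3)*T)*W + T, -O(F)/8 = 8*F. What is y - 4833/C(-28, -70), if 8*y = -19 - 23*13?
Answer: -3740610/94073 ≈ -39.763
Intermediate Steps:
O(F) = -64*F
C(T, W) = T + 192*T*W (C(T, W) = ((-64*(-3))*T)*W + T = (192*T)*W + T = 192*T*W + T = T + 192*T*W)
y = -159/4 (y = (-19 - 23*13)/8 = (-19 - 299)/8 = (⅛)*(-318) = -159/4 ≈ -39.750)
y - 4833/C(-28, -70) = -159/4 - 4833/((-28*(1 + 192*(-70)))) = -159/4 - 4833/((-28*(1 - 13440))) = -159/4 - 4833/((-28*(-13439))) = -159/4 - 4833/376292 = -3740610/94073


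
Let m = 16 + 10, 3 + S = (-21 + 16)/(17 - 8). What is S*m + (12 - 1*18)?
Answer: -886/9 ≈ -98.444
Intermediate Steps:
S = -32/9 (S = -3 + (-21 + 16)/(17 - 8) = -3 - 5/9 = -32/9 ≈ -3.5556)
m = 26
S*m + (12 - 1*18) = -32/9*26 + (12 - 1*18) = -832/9 + (12 - 18) = -832/9 - 6 = -886/9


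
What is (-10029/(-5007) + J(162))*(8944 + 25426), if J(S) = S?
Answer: 9407790770/1669 ≈ 5.6368e+6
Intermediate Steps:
(-10029/(-5007) + J(162))*(8944 + 25426) = (-10029/(-5007) + 162)*(8944 + 25426) = (-10029*(-1/5007) + 162)*34370 = (3343/1669 + 162)*34370 = (273721/1669)*34370 = 9407790770/1669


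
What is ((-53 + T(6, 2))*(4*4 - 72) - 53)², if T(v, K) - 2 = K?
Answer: 7241481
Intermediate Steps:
T(v, K) = 2 + K
((-53 + T(6, 2))*(4*4 - 72) - 53)² = ((-53 + (2 + 2))*(4*4 - 72) - 53)² = ((-53 + 4)*(16 - 72) - 53)² = (-49*(-56) - 53)² = (2744 - 53)² = 2691² = 7241481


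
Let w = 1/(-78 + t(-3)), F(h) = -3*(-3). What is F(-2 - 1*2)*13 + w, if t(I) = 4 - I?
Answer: 8306/71 ≈ 116.99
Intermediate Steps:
F(h) = 9
w = -1/71 (w = 1/(-78 + (4 - 1*(-3))) = 1/(-78 + (4 + 3)) = 1/(-78 + 7) = 1/(-71) = -1/71 ≈ -0.014085)
F(-2 - 1*2)*13 + w = 9*13 - 1/71 = 117 - 1/71 = 8306/71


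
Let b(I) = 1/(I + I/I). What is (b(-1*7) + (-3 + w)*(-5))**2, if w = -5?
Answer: 57121/36 ≈ 1586.7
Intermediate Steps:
b(I) = 1/(1 + I) (b(I) = 1/(I + 1) = 1/(1 + I))
(b(-1*7) + (-3 + w)*(-5))**2 = (1/(1 - 1*7) + (-3 - 5)*(-5))**2 = (1/(1 - 7) - 8*(-5))**2 = (1/(-6) + 40)**2 = (-1/6 + 40)**2 = (239/6)**2 = 57121/36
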